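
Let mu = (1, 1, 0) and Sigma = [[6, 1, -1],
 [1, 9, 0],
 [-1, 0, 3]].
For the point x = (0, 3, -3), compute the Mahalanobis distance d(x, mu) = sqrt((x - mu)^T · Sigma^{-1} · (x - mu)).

Step 1 — centre the observation: (x - mu) = (-1, 2, -3).

Step 2 — invert Sigma (cofactor / det for 3×3, or solve directly):
  Sigma^{-1} = [[0.18, -0.02, 0.06],
 [-0.02, 0.1133, -0.0067],
 [0.06, -0.0067, 0.3533]].

Step 3 — form the quadratic (x - mu)^T · Sigma^{-1} · (x - mu):
  Sigma^{-1} · (x - mu) = (-0.4, 0.2667, -1.1333).
  (x - mu)^T · [Sigma^{-1} · (x - mu)] = (-1)·(-0.4) + (2)·(0.2667) + (-3)·(-1.1333) = 4.3333.

Step 4 — take square root: d = √(4.3333) ≈ 2.0817.

d(x, mu) = √(4.3333) ≈ 2.0817


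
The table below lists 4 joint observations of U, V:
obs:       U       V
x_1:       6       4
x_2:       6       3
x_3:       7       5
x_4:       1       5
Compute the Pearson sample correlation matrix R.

Step 1 — column means:
  mean(U) = (6 + 6 + 7 + 1) / 4 = 20/4 = 5
  mean(V) = (4 + 3 + 5 + 5) / 4 = 17/4 = 4.25

Step 2 — sample variances and covariances s[i,j] = (1/(n-1)) · Σ_k (x_{k,i} - mean_i) · (x_{k,j} - mean_j), with n-1 = 3:
  s[U,U] = ((1)·(1) + (1)·(1) + (2)·(2) + (-4)·(-4)) / 3 = 22/3 = 7.3333
  s[U,V] = ((1)·(-0.25) + (1)·(-1.25) + (2)·(0.75) + (-4)·(0.75)) / 3 = -3/3 = -1
  s[V,V] = ((-0.25)·(-0.25) + (-1.25)·(-1.25) + (0.75)·(0.75) + (0.75)·(0.75)) / 3 = 2.75/3 = 0.9167
  Sample standard deviations s_i = √(s[i,i]):
  s(U) = √(7.3333) = 2.708
  s(V) = √(0.9167) = 0.9574

Step 3 — r_{ij} = s_{ij} / (s_i · s_j):
  r[U,U] = 1 (diagonal).
  r[U,V] = -1 / (2.708 · 0.9574) = -1 / 2.5927 = -0.3857
  r[V,V] = 1 (diagonal).

R is symmetric with unit diagonal. Assembling:

R = [[1, -0.3857],
 [-0.3857, 1]]


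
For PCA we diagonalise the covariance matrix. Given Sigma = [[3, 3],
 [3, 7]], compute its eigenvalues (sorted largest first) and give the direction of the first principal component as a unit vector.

Step 1 — characteristic polynomial of 2×2 Sigma:
  det(Sigma - λI) = λ² - trace · λ + det = 0.
  trace = 3 + 7 = 10, det = 3·7 - (3)² = 12.
Step 2 — discriminant:
  Δ = trace² - 4·det = 100 - 48 = 52.
Step 3 — eigenvalues:
  λ = (trace ± √Δ)/2 = (10 ± 7.2111)/2,
  λ_1 = 8.6056,  λ_2 = 1.3944.

Step 4 — unit eigenvector for λ_1: solve (Sigma - λ_1 I)v = 0. First row:
  (3 - 8.6056)·v_x + (3)·v_y = 0, i.e. (-5.6056)·v_x + (3)·v_y = 0,
  so v ∝ (b, λ_1 - a) = (3, 5.6056) = u.
  ||u|| = √((3)² + (5.6056)²) = √(40.4222) ≈ 6.3578,
  v_1 = u/||u|| ≈ (0.4719, 0.8817) (||v_1|| = 1).

λ_1 = 8.6056,  λ_2 = 1.3944;  v_1 ≈ (0.4719, 0.8817)


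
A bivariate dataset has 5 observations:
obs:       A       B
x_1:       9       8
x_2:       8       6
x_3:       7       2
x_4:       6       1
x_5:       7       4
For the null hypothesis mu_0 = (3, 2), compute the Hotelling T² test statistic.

Step 1 — sample mean vector:
  mean(A) = (9 + 8 + 7 + 6 + 7) / 5 = 37/5 = 7.4
  mean(B) = (8 + 6 + 2 + 1 + 4) / 5 = 21/5 = 4.2
  x̄ = (7.4, 4.2),  deviation x̄ - mu_0 = (7.4, 4.2) - (3, 2) = (4.4, 2.2).

Step 2 — sample covariance matrix, S[i,j] = (1/(n-1)) · Σ_k (x_{k,i} - mean_i) · (x_{k,j} - mean_j), divisor n-1 = 4:
  S[A,A] = ((1.6)·(1.6) + (0.6)·(0.6) + (-0.4)·(-0.4) + (-1.4)·(-1.4) + (-0.4)·(-0.4)) / 4 = 5.2/4 = 1.3
  S[A,B] = ((1.6)·(3.8) + (0.6)·(1.8) + (-0.4)·(-2.2) + (-1.4)·(-3.2) + (-0.4)·(-0.2)) / 4 = 12.6/4 = 3.15
  S[B,B] = ((3.8)·(3.8) + (1.8)·(1.8) + (-2.2)·(-2.2) + (-3.2)·(-3.2) + (-0.2)·(-0.2)) / 4 = 32.8/4 = 8.2
  S = [[1.3, 3.15],
 [3.15, 8.2]].

Step 3 — invert S. det(S) = 1.3·8.2 - (3.15)² = 0.7375.
  S^{-1} = (1/det) · [[d, -b], [-b, a]] = [[11.1186, -4.2712],
 [-4.2712, 1.7627]].

Step 4 — quadratic form (x̄ - mu_0)^T · S^{-1} · (x̄ - mu_0):
  S^{-1} · (x̄ - mu_0) = (39.5254, -14.9153),
  (x̄ - mu_0)^T · [...] = (4.4)·(39.5254) + (2.2)·(-14.9153) = 141.0983.

Step 5 — scale by n: T² = 5 · 141.0983 = 705.4915.

T² ≈ 705.4915


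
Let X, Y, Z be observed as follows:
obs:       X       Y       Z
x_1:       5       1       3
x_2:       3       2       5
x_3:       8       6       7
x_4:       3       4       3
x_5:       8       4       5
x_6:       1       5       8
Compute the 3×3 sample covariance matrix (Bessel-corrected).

Step 1 — column means:
  mean(X) = (5 + 3 + 8 + 3 + 8 + 1) / 6 = 28/6 = 4.6667
  mean(Y) = (1 + 2 + 6 + 4 + 4 + 5) / 6 = 22/6 = 3.6667
  mean(Z) = (3 + 5 + 7 + 3 + 5 + 8) / 6 = 31/6 = 5.1667

Step 2 — sample covariance S[i,j] = (1/(n-1)) · Σ_k (x_{k,i} - mean_i) · (x_{k,j} - mean_j), with n-1 = 5.
  S[X,X] = ((0.3333)·(0.3333) + (-1.6667)·(-1.6667) + (3.3333)·(3.3333) + (-1.6667)·(-1.6667) + (3.3333)·(3.3333) + (-3.6667)·(-3.6667)) / 5 = 41.3333/5 = 8.2667
  S[X,Y] = ((0.3333)·(-2.6667) + (-1.6667)·(-1.6667) + (3.3333)·(2.3333) + (-1.6667)·(0.3333) + (3.3333)·(0.3333) + (-3.6667)·(1.3333)) / 5 = 5.3333/5 = 1.0667
  S[X,Z] = ((0.3333)·(-2.1667) + (-1.6667)·(-0.1667) + (3.3333)·(1.8333) + (-1.6667)·(-2.1667) + (3.3333)·(-0.1667) + (-3.6667)·(2.8333)) / 5 = -1.6667/5 = -0.3333
  S[Y,Y] = ((-2.6667)·(-2.6667) + (-1.6667)·(-1.6667) + (2.3333)·(2.3333) + (0.3333)·(0.3333) + (0.3333)·(0.3333) + (1.3333)·(1.3333)) / 5 = 17.3333/5 = 3.4667
  S[Y,Z] = ((-2.6667)·(-2.1667) + (-1.6667)·(-0.1667) + (2.3333)·(1.8333) + (0.3333)·(-2.1667) + (0.3333)·(-0.1667) + (1.3333)·(2.8333)) / 5 = 13.3333/5 = 2.6667
  S[Z,Z] = ((-2.1667)·(-2.1667) + (-0.1667)·(-0.1667) + (1.8333)·(1.8333) + (-2.1667)·(-2.1667) + (-0.1667)·(-0.1667) + (2.8333)·(2.8333)) / 5 = 20.8333/5 = 4.1667

S is symmetric (S[j,i] = S[i,j]). Assembling:

S = [[8.2667, 1.0667, -0.3333],
 [1.0667, 3.4667, 2.6667],
 [-0.3333, 2.6667, 4.1667]]


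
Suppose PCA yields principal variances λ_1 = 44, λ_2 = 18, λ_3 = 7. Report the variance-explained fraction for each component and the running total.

Step 1 — total variance = trace(Sigma) = Σ λ_i = 44 + 18 + 7 = 69.

Step 2 — fraction explained by component i = λ_i / Σ λ:
  PC1: 44/69 = 0.6377
  PC2: 18/69 = 0.2609
  PC3: 7/69 = 0.1014

Step 3 — cumulative fraction after k components = (λ_1 + ... + λ_k) / Σ λ:
  k = 1: 44/69 = 0.6377
  k = 2: (44 + 18)/69 = 62/69 = 0.8986
  k = 3: (44 + 18 + 7)/69 = 69/69 = 1

Summary (fraction, with percent):

explained: PC1 0.6377 (63.77%), PC2 0.2609 (26.09%), PC3 0.1014 (10.14%);  cumulative: 0.6377, 0.8986, 1


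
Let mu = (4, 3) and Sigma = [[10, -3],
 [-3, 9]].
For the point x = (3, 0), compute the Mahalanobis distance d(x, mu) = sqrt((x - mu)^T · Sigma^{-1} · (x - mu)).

Step 1 — centre the observation: (x - mu) = (-1, -3).

Step 2 — invert Sigma. det(Sigma) = 10·9 - (-3)² = 81.
  Sigma^{-1} = (1/det) · [[d, -b], [-b, a]] = [[0.1111, 0.037],
 [0.037, 0.1235]].

Step 3 — form the quadratic (x - mu)^T · Sigma^{-1} · (x - mu):
  Sigma^{-1} · (x - mu) = (-0.2222, -0.4074).
  (x - mu)^T · [Sigma^{-1} · (x - mu)] = (-1)·(-0.2222) + (-3)·(-0.4074) = 1.4444.

Step 4 — take square root: d = √(1.4444) ≈ 1.2019.

d(x, mu) = √(1.4444) ≈ 1.2019


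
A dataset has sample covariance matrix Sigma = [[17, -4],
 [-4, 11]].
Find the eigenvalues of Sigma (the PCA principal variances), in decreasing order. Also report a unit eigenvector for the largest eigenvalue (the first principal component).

Step 1 — characteristic polynomial of 2×2 Sigma:
  det(Sigma - λI) = λ² - trace · λ + det = 0.
  trace = 17 + 11 = 28, det = 17·11 - (-4)² = 171.
Step 2 — discriminant:
  Δ = trace² - 4·det = 784 - 684 = 100.
Step 3 — eigenvalues:
  λ = (trace ± √Δ)/2 = (28 ± 10)/2,
  λ_1 = 19,  λ_2 = 9.

Step 4 — unit eigenvector for λ_1: solve (Sigma - λ_1 I)v = 0. First row:
  (17 - 19)·v_x + (-4)·v_y = 0, i.e. (-2)·v_x + (-4)·v_y = 0,
  so v ∝ (b, λ_1 - a) = (-4, 2); multiply by -1 so the first entry is positive: u = (4, -2).
  ||u|| = √((4)² + (-2)²) = √(20) ≈ 4.4721,
  v_1 = u/||u|| ≈ (0.8944, -0.4472) (||v_1|| = 1).

λ_1 = 19,  λ_2 = 9;  v_1 ≈ (0.8944, -0.4472)


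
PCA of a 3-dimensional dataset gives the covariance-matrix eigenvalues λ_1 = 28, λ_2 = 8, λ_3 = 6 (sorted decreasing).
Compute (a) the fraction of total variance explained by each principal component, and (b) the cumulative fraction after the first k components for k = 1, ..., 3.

Step 1 — total variance = trace(Sigma) = Σ λ_i = 28 + 8 + 6 = 42.

Step 2 — fraction explained by component i = λ_i / Σ λ:
  PC1: 28/42 = 0.6667
  PC2: 8/42 = 0.1905
  PC3: 6/42 = 0.1429

Step 3 — cumulative fraction after k components = (λ_1 + ... + λ_k) / Σ λ:
  k = 1: 28/42 = 0.6667
  k = 2: (28 + 8)/42 = 36/42 = 0.8571
  k = 3: (28 + 8 + 6)/42 = 42/42 = 1

Summary (fraction, with percent):

explained: PC1 0.6667 (66.67%), PC2 0.1905 (19.05%), PC3 0.1429 (14.29%);  cumulative: 0.6667, 0.8571, 1


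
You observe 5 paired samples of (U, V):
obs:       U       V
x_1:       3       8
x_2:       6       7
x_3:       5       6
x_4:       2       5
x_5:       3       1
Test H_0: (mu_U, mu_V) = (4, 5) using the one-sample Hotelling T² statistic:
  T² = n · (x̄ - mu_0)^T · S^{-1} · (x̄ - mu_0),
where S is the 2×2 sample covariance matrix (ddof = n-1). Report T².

Step 1 — sample mean vector:
  mean(U) = (3 + 6 + 5 + 2 + 3) / 5 = 19/5 = 3.8
  mean(V) = (8 + 7 + 6 + 5 + 1) / 5 = 27/5 = 5.4
  x̄ = (3.8, 5.4),  deviation x̄ - mu_0 = (3.8, 5.4) - (4, 5) = (-0.2, 0.4).

Step 2 — sample covariance matrix, S[i,j] = (1/(n-1)) · Σ_k (x_{k,i} - mean_i) · (x_{k,j} - mean_j), divisor n-1 = 4:
  S[U,U] = ((-0.8)·(-0.8) + (2.2)·(2.2) + (1.2)·(1.2) + (-1.8)·(-1.8) + (-0.8)·(-0.8)) / 4 = 10.8/4 = 2.7
  S[U,V] = ((-0.8)·(2.6) + (2.2)·(1.6) + (1.2)·(0.6) + (-1.8)·(-0.4) + (-0.8)·(-4.4)) / 4 = 6.4/4 = 1.6
  S[V,V] = ((2.6)·(2.6) + (1.6)·(1.6) + (0.6)·(0.6) + (-0.4)·(-0.4) + (-4.4)·(-4.4)) / 4 = 29.2/4 = 7.3
  S = [[2.7, 1.6],
 [1.6, 7.3]].

Step 3 — invert S. det(S) = 2.7·7.3 - (1.6)² = 17.15.
  S^{-1} = (1/det) · [[d, -b], [-b, a]] = [[0.4257, -0.0933],
 [-0.0933, 0.1574]].

Step 4 — quadratic form (x̄ - mu_0)^T · S^{-1} · (x̄ - mu_0):
  S^{-1} · (x̄ - mu_0) = (-0.1224, 0.0816),
  (x̄ - mu_0)^T · [...] = (-0.2)·(-0.1224) + (0.4)·(0.0816) = 0.0571.

Step 5 — scale by n: T² = 5 · 0.0571 = 0.2857.

T² ≈ 0.2857


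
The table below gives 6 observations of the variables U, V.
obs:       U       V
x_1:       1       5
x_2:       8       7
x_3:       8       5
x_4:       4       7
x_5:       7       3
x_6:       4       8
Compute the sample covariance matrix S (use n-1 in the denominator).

Step 1 — column means:
  mean(U) = (1 + 8 + 8 + 4 + 7 + 4) / 6 = 32/6 = 5.3333
  mean(V) = (5 + 7 + 5 + 7 + 3 + 8) / 6 = 35/6 = 5.8333

Step 2 — sample covariance S[i,j] = (1/(n-1)) · Σ_k (x_{k,i} - mean_i) · (x_{k,j} - mean_j), with n-1 = 5.
  S[U,U] = ((-4.3333)·(-4.3333) + (2.6667)·(2.6667) + (2.6667)·(2.6667) + (-1.3333)·(-1.3333) + (1.6667)·(1.6667) + (-1.3333)·(-1.3333)) / 5 = 39.3333/5 = 7.8667
  S[U,V] = ((-4.3333)·(-0.8333) + (2.6667)·(1.1667) + (2.6667)·(-0.8333) + (-1.3333)·(1.1667) + (1.6667)·(-2.8333) + (-1.3333)·(2.1667)) / 5 = -4.6667/5 = -0.9333
  S[V,V] = ((-0.8333)·(-0.8333) + (1.1667)·(1.1667) + (-0.8333)·(-0.8333) + (1.1667)·(1.1667) + (-2.8333)·(-2.8333) + (2.1667)·(2.1667)) / 5 = 16.8333/5 = 3.3667

S is symmetric (S[j,i] = S[i,j]). Assembling:

S = [[7.8667, -0.9333],
 [-0.9333, 3.3667]]


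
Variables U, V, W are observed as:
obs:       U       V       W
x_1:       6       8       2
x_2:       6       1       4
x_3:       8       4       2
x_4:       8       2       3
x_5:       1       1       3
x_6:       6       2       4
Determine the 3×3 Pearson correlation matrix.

Step 1 — column means:
  mean(U) = (6 + 6 + 8 + 8 + 1 + 6) / 6 = 35/6 = 5.8333
  mean(V) = (8 + 1 + 4 + 2 + 1 + 2) / 6 = 18/6 = 3
  mean(W) = (2 + 4 + 2 + 3 + 3 + 4) / 6 = 18/6 = 3

Step 2 — sample variances and covariances s[i,j] = (1/(n-1)) · Σ_k (x_{k,i} - mean_i) · (x_{k,j} - mean_j), with n-1 = 5:
  s[U,U] = ((0.1667)·(0.1667) + (0.1667)·(0.1667) + (2.1667)·(2.1667) + (2.1667)·(2.1667) + (-4.8333)·(-4.8333) + (0.1667)·(0.1667)) / 5 = 32.8333/5 = 6.5667
  s[U,V] = ((0.1667)·(5) + (0.1667)·(-2) + (2.1667)·(1) + (2.1667)·(-1) + (-4.8333)·(-2) + (0.1667)·(-1)) / 5 = 10/5 = 2
  s[U,W] = ((0.1667)·(-1) + (0.1667)·(1) + (2.1667)·(-1) + (2.1667)·(0) + (-4.8333)·(0) + (0.1667)·(1)) / 5 = -2/5 = -0.4
  s[V,V] = ((5)·(5) + (-2)·(-2) + (1)·(1) + (-1)·(-1) + (-2)·(-2) + (-1)·(-1)) / 5 = 36/5 = 7.2
  s[V,W] = ((5)·(-1) + (-2)·(1) + (1)·(-1) + (-1)·(0) + (-2)·(0) + (-1)·(1)) / 5 = -9/5 = -1.8
  s[W,W] = ((-1)·(-1) + (1)·(1) + (-1)·(-1) + (0)·(0) + (0)·(0) + (1)·(1)) / 5 = 4/5 = 0.8
  Sample standard deviations s_i = √(s[i,i]):
  s(U) = √(6.5667) = 2.5626
  s(V) = √(7.2) = 2.6833
  s(W) = √(0.8) = 0.8944

Step 3 — r_{ij} = s_{ij} / (s_i · s_j):
  r[U,U] = 1 (diagonal).
  r[U,V] = 2 / (2.5626 · 2.6833) = 2 / 6.876 = 0.2909
  r[U,W] = -0.4 / (2.5626 · 0.8944) = -0.4 / 2.292 = -0.1745
  r[V,V] = 1 (diagonal).
  r[V,W] = -1.8 / (2.6833 · 0.8944) = -1.8 / 2.4 = -0.75
  r[W,W] = 1 (diagonal).

R is symmetric with unit diagonal. Assembling:

R = [[1, 0.2909, -0.1745],
 [0.2909, 1, -0.75],
 [-0.1745, -0.75, 1]]


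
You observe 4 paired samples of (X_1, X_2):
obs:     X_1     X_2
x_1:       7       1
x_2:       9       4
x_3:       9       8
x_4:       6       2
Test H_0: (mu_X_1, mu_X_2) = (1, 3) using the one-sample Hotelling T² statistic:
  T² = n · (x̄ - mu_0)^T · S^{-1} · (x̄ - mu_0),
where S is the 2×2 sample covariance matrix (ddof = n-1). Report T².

Step 1 — sample mean vector:
  mean(X_1) = (7 + 9 + 9 + 6) / 4 = 31/4 = 7.75
  mean(X_2) = (1 + 4 + 8 + 2) / 4 = 15/4 = 3.75
  x̄ = (7.75, 3.75),  deviation x̄ - mu_0 = (7.75, 3.75) - (1, 3) = (6.75, 0.75).

Step 2 — sample covariance matrix, S[i,j] = (1/(n-1)) · Σ_k (x_{k,i} - mean_i) · (x_{k,j} - mean_j), divisor n-1 = 3:
  S[X_1,X_1] = ((-0.75)·(-0.75) + (1.25)·(1.25) + (1.25)·(1.25) + (-1.75)·(-1.75)) / 3 = 6.75/3 = 2.25
  S[X_1,X_2] = ((-0.75)·(-2.75) + (1.25)·(0.25) + (1.25)·(4.25) + (-1.75)·(-1.75)) / 3 = 10.75/3 = 3.5833
  S[X_2,X_2] = ((-2.75)·(-2.75) + (0.25)·(0.25) + (4.25)·(4.25) + (-1.75)·(-1.75)) / 3 = 28.75/3 = 9.5833
  S = [[2.25, 3.5833],
 [3.5833, 9.5833]].

Step 3 — invert S. det(S) = 2.25·9.5833 - (3.5833)² = 8.7222.
  S^{-1} = (1/det) · [[d, -b], [-b, a]] = [[1.0987, -0.4108],
 [-0.4108, 0.258]].

Step 4 — quadratic form (x̄ - mu_0)^T · S^{-1} · (x̄ - mu_0):
  S^{-1} · (x̄ - mu_0) = (7.1083, -2.5796),
  (x̄ - mu_0)^T · [...] = (6.75)·(7.1083) + (0.75)·(-2.5796) = 46.0462.

Step 5 — scale by n: T² = 4 · 46.0462 = 184.1847.

T² ≈ 184.1847


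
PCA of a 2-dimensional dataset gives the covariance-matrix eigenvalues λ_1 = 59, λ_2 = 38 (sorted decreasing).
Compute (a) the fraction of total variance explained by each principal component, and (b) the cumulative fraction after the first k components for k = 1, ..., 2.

Step 1 — total variance = trace(Sigma) = Σ λ_i = 59 + 38 = 97.

Step 2 — fraction explained by component i = λ_i / Σ λ:
  PC1: 59/97 = 0.6082
  PC2: 38/97 = 0.3918

Step 3 — cumulative fraction after k components = (λ_1 + ... + λ_k) / Σ λ:
  k = 1: 59/97 = 0.6082
  k = 2: (59 + 38)/97 = 97/97 = 1

Summary (fraction, with percent):

explained: PC1 0.6082 (60.82%), PC2 0.3918 (39.18%);  cumulative: 0.6082, 1


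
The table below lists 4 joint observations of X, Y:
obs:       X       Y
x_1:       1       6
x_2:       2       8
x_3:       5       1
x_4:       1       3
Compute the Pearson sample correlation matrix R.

Step 1 — column means:
  mean(X) = (1 + 2 + 5 + 1) / 4 = 9/4 = 2.25
  mean(Y) = (6 + 8 + 1 + 3) / 4 = 18/4 = 4.5

Step 2 — sample variances and covariances s[i,j] = (1/(n-1)) · Σ_k (x_{k,i} - mean_i) · (x_{k,j} - mean_j), with n-1 = 3:
  s[X,X] = ((-1.25)·(-1.25) + (-0.25)·(-0.25) + (2.75)·(2.75) + (-1.25)·(-1.25)) / 3 = 10.75/3 = 3.5833
  s[X,Y] = ((-1.25)·(1.5) + (-0.25)·(3.5) + (2.75)·(-3.5) + (-1.25)·(-1.5)) / 3 = -10.5/3 = -3.5
  s[Y,Y] = ((1.5)·(1.5) + (3.5)·(3.5) + (-3.5)·(-3.5) + (-1.5)·(-1.5)) / 3 = 29/3 = 9.6667
  Sample standard deviations s_i = √(s[i,i]):
  s(X) = √(3.5833) = 1.893
  s(Y) = √(9.6667) = 3.1091

Step 3 — r_{ij} = s_{ij} / (s_i · s_j):
  r[X,X] = 1 (diagonal).
  r[X,Y] = -3.5 / (1.893 · 3.1091) = -3.5 / 5.8855 = -0.5947
  r[Y,Y] = 1 (diagonal).

R is symmetric with unit diagonal. Assembling:

R = [[1, -0.5947],
 [-0.5947, 1]]


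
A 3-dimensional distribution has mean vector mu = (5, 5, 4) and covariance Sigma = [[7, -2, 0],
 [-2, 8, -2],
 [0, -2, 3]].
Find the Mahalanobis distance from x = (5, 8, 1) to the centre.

Step 1 — centre the observation: (x - mu) = (0, 3, -3).

Step 2 — invert Sigma (cofactor / det for 3×3, or solve directly):
  Sigma^{-1} = [[0.1562, 0.0469, 0.0312],
 [0.0469, 0.1641, 0.1094],
 [0.0312, 0.1094, 0.4062]].

Step 3 — form the quadratic (x - mu)^T · Sigma^{-1} · (x - mu):
  Sigma^{-1} · (x - mu) = (0.0469, 0.1641, -0.8906).
  (x - mu)^T · [Sigma^{-1} · (x - mu)] = (0)·(0.0469) + (3)·(0.1641) + (-3)·(-0.8906) = 3.1641.

Step 4 — take square root: d = √(3.1641) ≈ 1.7788.

d(x, mu) = √(3.1641) ≈ 1.7788


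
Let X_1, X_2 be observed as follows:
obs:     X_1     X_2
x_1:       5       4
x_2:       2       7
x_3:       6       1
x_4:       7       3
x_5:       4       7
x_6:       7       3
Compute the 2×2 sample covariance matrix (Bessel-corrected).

Step 1 — column means:
  mean(X_1) = (5 + 2 + 6 + 7 + 4 + 7) / 6 = 31/6 = 5.1667
  mean(X_2) = (4 + 7 + 1 + 3 + 7 + 3) / 6 = 25/6 = 4.1667

Step 2 — sample covariance S[i,j] = (1/(n-1)) · Σ_k (x_{k,i} - mean_i) · (x_{k,j} - mean_j), with n-1 = 5.
  S[X_1,X_1] = ((-0.1667)·(-0.1667) + (-3.1667)·(-3.1667) + (0.8333)·(0.8333) + (1.8333)·(1.8333) + (-1.1667)·(-1.1667) + (1.8333)·(1.8333)) / 5 = 18.8333/5 = 3.7667
  S[X_1,X_2] = ((-0.1667)·(-0.1667) + (-3.1667)·(2.8333) + (0.8333)·(-3.1667) + (1.8333)·(-1.1667) + (-1.1667)·(2.8333) + (1.8333)·(-1.1667)) / 5 = -19.1667/5 = -3.8333
  S[X_2,X_2] = ((-0.1667)·(-0.1667) + (2.8333)·(2.8333) + (-3.1667)·(-3.1667) + (-1.1667)·(-1.1667) + (2.8333)·(2.8333) + (-1.1667)·(-1.1667)) / 5 = 28.8333/5 = 5.7667

S is symmetric (S[j,i] = S[i,j]). Assembling:

S = [[3.7667, -3.8333],
 [-3.8333, 5.7667]]


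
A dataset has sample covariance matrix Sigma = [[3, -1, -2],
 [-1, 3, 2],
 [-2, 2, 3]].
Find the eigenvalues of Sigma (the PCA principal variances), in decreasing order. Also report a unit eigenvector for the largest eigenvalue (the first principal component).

Step 1 — characteristic polynomial p(λ) = det(λI - Sigma) = λ³ - tr·λ² + c_1·λ - det, where tr = trace, c_1 = sum of the principal 2×2 minors, det = det(Sigma):
  tr = 3 + 3 + 3 = 9,
  c_1 = (3·3 - (-1)²) + (3·3 - (-2)²) + (3·3 - (2)²) = 8 + 5 + 5 = 18,
  det = 3·(3·3 - (2)²) - (-1)·((-1)·3 - (2)·(-2)) + (-2)·((-1)·(2) - 3·(-2)) = 3·(5) - (-1)·(1) + (-2)·(4) = 8.
  So p(λ) = λ³ - 9λ² + 18λ - 8.
Step 2 — look for an integer root (rational root theorem: any rational root is an integer divisor of 8). Testing λ = 2:
  p(2) = 8 - 36 + 36 - 8 = 0  ✓
  Dividing out (λ - 2): p(λ) = (λ - 2)(λ² - 7λ + 4).
Step 3 — remaining eigenvalues from the quadratic λ² - 7λ + 4 = 0:
  Δ = 7² - 4·4 = 49 - 16 = 33,  λ = (7 ± √33)/2 = (7 ± 5.7446)/2 ≈ 6.3723 or 0.6277.
  Sorted: λ_1 = 6.3723,  λ_2 = 2,  λ_3 = 0.6277  (check: sum = 9 = tr ✓).

Step 4 — unit eigenvector for λ_1 ≈ 6.3723: v spans the null space of (Sigma - λ_1 I), whose rows are
  r_1 = (-3.3723, -1, -2),  r_2 = (-1, -3.3723, 2),  r_3 = (-2, 2, -3.3723).
  v is orthogonal to every row, so take v ∝ r_1 × r_2 = ((-1)·(2) - (-2)·(-3.3723), (-2)·(-1) - (-3.3723)·(2), (-3.3723)·(-3.3723) - (-1)·(-1)) ≈ (-8.7446, 8.7446, 10.3723).
  Rescale (multiply by -1 so the first nonzero entry is positive): u = (8.7446, -8.7446, -10.3723).
  ||u|| = √((8.7446)² + (-8.7446)² + (-10.3723)²) = √(260.519) ≈ 16.1406,  v_1 = u/||u|| ≈ (0.5418, -0.5418, -0.6426) (||v_1|| = 1).

λ_1 = 6.3723,  λ_2 = 2,  λ_3 = 0.6277;  v_1 ≈ (0.5418, -0.5418, -0.6426)


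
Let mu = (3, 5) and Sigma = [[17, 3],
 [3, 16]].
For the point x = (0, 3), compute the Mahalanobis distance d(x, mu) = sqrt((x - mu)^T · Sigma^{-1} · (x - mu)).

Step 1 — centre the observation: (x - mu) = (-3, -2).

Step 2 — invert Sigma. det(Sigma) = 17·16 - (3)² = 263.
  Sigma^{-1} = (1/det) · [[d, -b], [-b, a]] = [[0.0608, -0.0114],
 [-0.0114, 0.0646]].

Step 3 — form the quadratic (x - mu)^T · Sigma^{-1} · (x - mu):
  Sigma^{-1} · (x - mu) = (-0.1597, -0.0951).
  (x - mu)^T · [Sigma^{-1} · (x - mu)] = (-3)·(-0.1597) + (-2)·(-0.0951) = 0.6692.

Step 4 — take square root: d = √(0.6692) ≈ 0.818.

d(x, mu) = √(0.6692) ≈ 0.818


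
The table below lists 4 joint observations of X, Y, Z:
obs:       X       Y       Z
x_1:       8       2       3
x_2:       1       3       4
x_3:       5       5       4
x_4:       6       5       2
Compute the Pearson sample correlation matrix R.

Step 1 — column means:
  mean(X) = (8 + 1 + 5 + 6) / 4 = 20/4 = 5
  mean(Y) = (2 + 3 + 5 + 5) / 4 = 15/4 = 3.75
  mean(Z) = (3 + 4 + 4 + 2) / 4 = 13/4 = 3.25

Step 2 — sample variances and covariances s[i,j] = (1/(n-1)) · Σ_k (x_{k,i} - mean_i) · (x_{k,j} - mean_j), with n-1 = 3:
  s[X,X] = ((3)·(3) + (-4)·(-4) + (0)·(0) + (1)·(1)) / 3 = 26/3 = 8.6667
  s[X,Y] = ((3)·(-1.75) + (-4)·(-0.75) + (0)·(1.25) + (1)·(1.25)) / 3 = -1/3 = -0.3333
  s[X,Z] = ((3)·(-0.25) + (-4)·(0.75) + (0)·(0.75) + (1)·(-1.25)) / 3 = -5/3 = -1.6667
  s[Y,Y] = ((-1.75)·(-1.75) + (-0.75)·(-0.75) + (1.25)·(1.25) + (1.25)·(1.25)) / 3 = 6.75/3 = 2.25
  s[Y,Z] = ((-1.75)·(-0.25) + (-0.75)·(0.75) + (1.25)·(0.75) + (1.25)·(-1.25)) / 3 = -0.75/3 = -0.25
  s[Z,Z] = ((-0.25)·(-0.25) + (0.75)·(0.75) + (0.75)·(0.75) + (-1.25)·(-1.25)) / 3 = 2.75/3 = 0.9167
  Sample standard deviations s_i = √(s[i,i]):
  s(X) = √(8.6667) = 2.9439
  s(Y) = √(2.25) = 1.5
  s(Z) = √(0.9167) = 0.9574

Step 3 — r_{ij} = s_{ij} / (s_i · s_j):
  r[X,X] = 1 (diagonal).
  r[X,Y] = -0.3333 / (2.9439 · 1.5) = -0.3333 / 4.4159 = -0.0755
  r[X,Z] = -1.6667 / (2.9439 · 0.9574) = -1.6667 / 2.8186 = -0.5913
  r[Y,Y] = 1 (diagonal).
  r[Y,Z] = -0.25 / (1.5 · 0.9574) = -0.25 / 1.4361 = -0.1741
  r[Z,Z] = 1 (diagonal).

R is symmetric with unit diagonal. Assembling:

R = [[1, -0.0755, -0.5913],
 [-0.0755, 1, -0.1741],
 [-0.5913, -0.1741, 1]]


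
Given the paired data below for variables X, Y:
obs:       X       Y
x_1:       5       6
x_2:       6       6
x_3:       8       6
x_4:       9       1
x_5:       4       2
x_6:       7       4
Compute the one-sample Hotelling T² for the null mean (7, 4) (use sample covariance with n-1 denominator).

Step 1 — sample mean vector:
  mean(X) = (5 + 6 + 8 + 9 + 4 + 7) / 6 = 39/6 = 6.5
  mean(Y) = (6 + 6 + 6 + 1 + 2 + 4) / 6 = 25/6 = 4.1667
  x̄ = (6.5, 4.1667),  deviation x̄ - mu_0 = (6.5, 4.1667) - (7, 4) = (-0.5, 0.1667).

Step 2 — sample covariance matrix, S[i,j] = (1/(n-1)) · Σ_k (x_{k,i} - mean_i) · (x_{k,j} - mean_j), divisor n-1 = 5:
  S[X,X] = ((-1.5)·(-1.5) + (-0.5)·(-0.5) + (1.5)·(1.5) + (2.5)·(2.5) + (-2.5)·(-2.5) + (0.5)·(0.5)) / 5 = 17.5/5 = 3.5
  S[X,Y] = ((-1.5)·(1.8333) + (-0.5)·(1.8333) + (1.5)·(1.8333) + (2.5)·(-3.1667) + (-2.5)·(-2.1667) + (0.5)·(-0.1667)) / 5 = -3.5/5 = -0.7
  S[Y,Y] = ((1.8333)·(1.8333) + (1.8333)·(1.8333) + (1.8333)·(1.8333) + (-3.1667)·(-3.1667) + (-2.1667)·(-2.1667) + (-0.1667)·(-0.1667)) / 5 = 24.8333/5 = 4.9667
  S = [[3.5, -0.7],
 [-0.7, 4.9667]].

Step 3 — invert S. det(S) = 3.5·4.9667 - (-0.7)² = 16.8933.
  S^{-1} = (1/det) · [[d, -b], [-b, a]] = [[0.294, 0.0414],
 [0.0414, 0.2072]].

Step 4 — quadratic form (x̄ - mu_0)^T · S^{-1} · (x̄ - mu_0):
  S^{-1} · (x̄ - mu_0) = (-0.1401, 0.0138),
  (x̄ - mu_0)^T · [...] = (-0.5)·(-0.1401) + (0.1667)·(0.0138) = 0.0723.

Step 5 — scale by n: T² = 6 · 0.0723 = 0.4341.

T² ≈ 0.4341


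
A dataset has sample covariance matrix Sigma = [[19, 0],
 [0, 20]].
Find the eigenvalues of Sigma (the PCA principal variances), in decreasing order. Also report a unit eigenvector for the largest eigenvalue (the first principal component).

Step 1 — characteristic polynomial of 2×2 Sigma:
  det(Sigma - λI) = λ² - trace · λ + det = 0.
  trace = 19 + 20 = 39, det = 19·20 - (0)² = 380.
Step 2 — discriminant:
  Δ = trace² - 4·det = 1521 - 1520 = 1.
Step 3 — eigenvalues:
  λ = (trace ± √Δ)/2 = (39 ± 1)/2,
  λ_1 = 20,  λ_2 = 19.

Step 4 — unit eigenvector for λ_1: Sigma is diagonal, so its eigenvectors are the coordinate axes. λ_1 = 20 is the diagonal entry on the second coordinate axis, hence
  v_1 = (0, 1) (||v_1|| = 1).

λ_1 = 20,  λ_2 = 19;  v_1 ≈ (0, 1)


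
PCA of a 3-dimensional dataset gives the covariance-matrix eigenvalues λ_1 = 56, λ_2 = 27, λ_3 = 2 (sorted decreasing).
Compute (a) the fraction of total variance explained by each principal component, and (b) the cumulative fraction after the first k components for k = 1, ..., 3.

Step 1 — total variance = trace(Sigma) = Σ λ_i = 56 + 27 + 2 = 85.

Step 2 — fraction explained by component i = λ_i / Σ λ:
  PC1: 56/85 = 0.6588
  PC2: 27/85 = 0.3176
  PC3: 2/85 = 0.0235

Step 3 — cumulative fraction after k components = (λ_1 + ... + λ_k) / Σ λ:
  k = 1: 56/85 = 0.6588
  k = 2: (56 + 27)/85 = 83/85 = 0.9765
  k = 3: (56 + 27 + 2)/85 = 85/85 = 1

Summary (fraction, with percent):

explained: PC1 0.6588 (65.88%), PC2 0.3176 (31.76%), PC3 0.0235 (2.35%);  cumulative: 0.6588, 0.9765, 1


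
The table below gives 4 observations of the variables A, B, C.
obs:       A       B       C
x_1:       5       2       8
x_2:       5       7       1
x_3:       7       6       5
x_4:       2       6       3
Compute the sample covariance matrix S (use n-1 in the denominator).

Step 1 — column means:
  mean(A) = (5 + 5 + 7 + 2) / 4 = 19/4 = 4.75
  mean(B) = (2 + 7 + 6 + 6) / 4 = 21/4 = 5.25
  mean(C) = (8 + 1 + 5 + 3) / 4 = 17/4 = 4.25

Step 2 — sample covariance S[i,j] = (1/(n-1)) · Σ_k (x_{k,i} - mean_i) · (x_{k,j} - mean_j), with n-1 = 3.
  S[A,A] = ((0.25)·(0.25) + (0.25)·(0.25) + (2.25)·(2.25) + (-2.75)·(-2.75)) / 3 = 12.75/3 = 4.25
  S[A,B] = ((0.25)·(-3.25) + (0.25)·(1.75) + (2.25)·(0.75) + (-2.75)·(0.75)) / 3 = -0.75/3 = -0.25
  S[A,C] = ((0.25)·(3.75) + (0.25)·(-3.25) + (2.25)·(0.75) + (-2.75)·(-1.25)) / 3 = 5.25/3 = 1.75
  S[B,B] = ((-3.25)·(-3.25) + (1.75)·(1.75) + (0.75)·(0.75) + (0.75)·(0.75)) / 3 = 14.75/3 = 4.9167
  S[B,C] = ((-3.25)·(3.75) + (1.75)·(-3.25) + (0.75)·(0.75) + (0.75)·(-1.25)) / 3 = -18.25/3 = -6.0833
  S[C,C] = ((3.75)·(3.75) + (-3.25)·(-3.25) + (0.75)·(0.75) + (-1.25)·(-1.25)) / 3 = 26.75/3 = 8.9167

S is symmetric (S[j,i] = S[i,j]). Assembling:

S = [[4.25, -0.25, 1.75],
 [-0.25, 4.9167, -6.0833],
 [1.75, -6.0833, 8.9167]]


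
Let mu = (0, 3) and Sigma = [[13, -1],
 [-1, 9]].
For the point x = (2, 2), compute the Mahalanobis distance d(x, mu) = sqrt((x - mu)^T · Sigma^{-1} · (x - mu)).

Step 1 — centre the observation: (x - mu) = (2, -1).

Step 2 — invert Sigma. det(Sigma) = 13·9 - (-1)² = 116.
  Sigma^{-1} = (1/det) · [[d, -b], [-b, a]] = [[0.0776, 0.0086],
 [0.0086, 0.1121]].

Step 3 — form the quadratic (x - mu)^T · Sigma^{-1} · (x - mu):
  Sigma^{-1} · (x - mu) = (0.1466, -0.0948).
  (x - mu)^T · [Sigma^{-1} · (x - mu)] = (2)·(0.1466) + (-1)·(-0.0948) = 0.3879.

Step 4 — take square root: d = √(0.3879) ≈ 0.6228.

d(x, mu) = √(0.3879) ≈ 0.6228


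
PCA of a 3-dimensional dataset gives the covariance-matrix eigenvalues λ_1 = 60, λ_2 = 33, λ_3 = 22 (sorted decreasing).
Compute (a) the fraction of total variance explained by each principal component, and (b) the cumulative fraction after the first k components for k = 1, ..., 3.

Step 1 — total variance = trace(Sigma) = Σ λ_i = 60 + 33 + 22 = 115.

Step 2 — fraction explained by component i = λ_i / Σ λ:
  PC1: 60/115 = 0.5217
  PC2: 33/115 = 0.287
  PC3: 22/115 = 0.1913

Step 3 — cumulative fraction after k components = (λ_1 + ... + λ_k) / Σ λ:
  k = 1: 60/115 = 0.5217
  k = 2: (60 + 33)/115 = 93/115 = 0.8087
  k = 3: (60 + 33 + 22)/115 = 115/115 = 1

Summary (fraction, with percent):

explained: PC1 0.5217 (52.17%), PC2 0.287 (28.7%), PC3 0.1913 (19.13%);  cumulative: 0.5217, 0.8087, 1


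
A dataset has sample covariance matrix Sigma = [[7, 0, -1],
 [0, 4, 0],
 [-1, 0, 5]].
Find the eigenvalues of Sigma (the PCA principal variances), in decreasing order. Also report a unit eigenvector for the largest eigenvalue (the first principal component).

Step 1 — characteristic polynomial p(λ) = det(λI - Sigma) = λ³ - tr·λ² + c_1·λ - det, where tr = trace, c_1 = sum of the principal 2×2 minors, det = det(Sigma):
  tr = 7 + 4 + 5 = 16,
  c_1 = (7·4 - (0)²) + (7·5 - (-1)²) + (4·5 - (0)²) = 28 + 34 + 20 = 82,
  det = 7·(4·5 - (0)²) - (0)·((0)·5 - (0)·(-1)) + (-1)·((0)·(0) - 4·(-1)) = 7·(20) - (0)·(0) + (-1)·(4) = 136.
  So p(λ) = λ³ - 16λ² + 82λ - 136.
Step 2 — look for an integer root (rational root theorem: any rational root is an integer divisor of 136). Testing λ = 4:
  p(4) = 64 - 256 + 328 - 136 = 0  ✓
  Dividing out (λ - 4): p(λ) = (λ - 4)(λ² - 12λ + 34).
Step 3 — remaining eigenvalues from the quadratic λ² - 12λ + 34 = 0:
  Δ = 12² - 4·34 = 144 - 136 = 8,  λ = (12 ± √8)/2 = (12 ± 2.8284)/2 ≈ 7.4142 or 4.5858.
  Sorted: λ_1 = 7.4142,  λ_2 = 4.5858,  λ_3 = 4  (check: sum = 16 = tr ✓).

Step 4 — unit eigenvector for λ_1 ≈ 7.4142: v spans the null space of (Sigma - λ_1 I), whose rows are
  r_1 = (-0.4142, 0, -1),  r_2 = (0, -3.4142, 0),  r_3 = (-1, 0, -2.4142).
  v is orthogonal to every row, so take v ∝ r_1 × r_2 = ((0)·(0) - (-1)·(-3.4142), (-1)·(0) - (-0.4142)·(0), (-0.4142)·(-3.4142) - (0)·(0)) ≈ (-3.4142, 0, 1.4142).
  Rescale (multiply by -1 so the first nonzero entry is positive): u = (3.4142, 0, -1.4142).
  ||u|| = √((3.4142)² + (0)² + (-1.4142)²) = √(13.6569) ≈ 3.6955,  v_1 = u/||u|| ≈ (0.9239, 0, -0.3827) (||v_1|| = 1).

λ_1 = 7.4142,  λ_2 = 4.5858,  λ_3 = 4;  v_1 ≈ (0.9239, 0, -0.3827)


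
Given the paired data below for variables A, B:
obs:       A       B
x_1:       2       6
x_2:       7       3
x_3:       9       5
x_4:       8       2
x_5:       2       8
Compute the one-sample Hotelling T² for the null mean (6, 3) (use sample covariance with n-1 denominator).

Step 1 — sample mean vector:
  mean(A) = (2 + 7 + 9 + 8 + 2) / 5 = 28/5 = 5.6
  mean(B) = (6 + 3 + 5 + 2 + 8) / 5 = 24/5 = 4.8
  x̄ = (5.6, 4.8),  deviation x̄ - mu_0 = (5.6, 4.8) - (6, 3) = (-0.4, 1.8).

Step 2 — sample covariance matrix, S[i,j] = (1/(n-1)) · Σ_k (x_{k,i} - mean_i) · (x_{k,j} - mean_j), divisor n-1 = 4:
  S[A,A] = ((-3.6)·(-3.6) + (1.4)·(1.4) + (3.4)·(3.4) + (2.4)·(2.4) + (-3.6)·(-3.6)) / 4 = 45.2/4 = 11.3
  S[A,B] = ((-3.6)·(1.2) + (1.4)·(-1.8) + (3.4)·(0.2) + (2.4)·(-2.8) + (-3.6)·(3.2)) / 4 = -24.4/4 = -6.1
  S[B,B] = ((1.2)·(1.2) + (-1.8)·(-1.8) + (0.2)·(0.2) + (-2.8)·(-2.8) + (3.2)·(3.2)) / 4 = 22.8/4 = 5.7
  S = [[11.3, -6.1],
 [-6.1, 5.7]].

Step 3 — invert S. det(S) = 11.3·5.7 - (-6.1)² = 27.2.
  S^{-1} = (1/det) · [[d, -b], [-b, a]] = [[0.2096, 0.2243],
 [0.2243, 0.4154]].

Step 4 — quadratic form (x̄ - mu_0)^T · S^{-1} · (x̄ - mu_0):
  S^{-1} · (x̄ - mu_0) = (0.3199, 0.6581),
  (x̄ - mu_0)^T · [...] = (-0.4)·(0.3199) + (1.8)·(0.6581) = 1.0566.

Step 5 — scale by n: T² = 5 · 1.0566 = 5.2831.

T² ≈ 5.2831


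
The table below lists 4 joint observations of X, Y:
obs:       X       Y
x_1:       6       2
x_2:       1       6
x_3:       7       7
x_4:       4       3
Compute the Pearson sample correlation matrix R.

Step 1 — column means:
  mean(X) = (6 + 1 + 7 + 4) / 4 = 18/4 = 4.5
  mean(Y) = (2 + 6 + 7 + 3) / 4 = 18/4 = 4.5

Step 2 — sample variances and covariances s[i,j] = (1/(n-1)) · Σ_k (x_{k,i} - mean_i) · (x_{k,j} - mean_j), with n-1 = 3:
  s[X,X] = ((1.5)·(1.5) + (-3.5)·(-3.5) + (2.5)·(2.5) + (-0.5)·(-0.5)) / 3 = 21/3 = 7
  s[X,Y] = ((1.5)·(-2.5) + (-3.5)·(1.5) + (2.5)·(2.5) + (-0.5)·(-1.5)) / 3 = -2/3 = -0.6667
  s[Y,Y] = ((-2.5)·(-2.5) + (1.5)·(1.5) + (2.5)·(2.5) + (-1.5)·(-1.5)) / 3 = 17/3 = 5.6667
  Sample standard deviations s_i = √(s[i,i]):
  s(X) = √(7) = 2.6458
  s(Y) = √(5.6667) = 2.3805

Step 3 — r_{ij} = s_{ij} / (s_i · s_j):
  r[X,X] = 1 (diagonal).
  r[X,Y] = -0.6667 / (2.6458 · 2.3805) = -0.6667 / 6.2981 = -0.1059
  r[Y,Y] = 1 (diagonal).

R is symmetric with unit diagonal. Assembling:

R = [[1, -0.1059],
 [-0.1059, 1]]


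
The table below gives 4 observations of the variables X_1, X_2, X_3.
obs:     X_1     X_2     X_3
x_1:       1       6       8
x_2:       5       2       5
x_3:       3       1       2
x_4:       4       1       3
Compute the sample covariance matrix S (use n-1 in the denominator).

Step 1 — column means:
  mean(X_1) = (1 + 5 + 3 + 4) / 4 = 13/4 = 3.25
  mean(X_2) = (6 + 2 + 1 + 1) / 4 = 10/4 = 2.5
  mean(X_3) = (8 + 5 + 2 + 3) / 4 = 18/4 = 4.5

Step 2 — sample covariance S[i,j] = (1/(n-1)) · Σ_k (x_{k,i} - mean_i) · (x_{k,j} - mean_j), with n-1 = 3.
  S[X_1,X_1] = ((-2.25)·(-2.25) + (1.75)·(1.75) + (-0.25)·(-0.25) + (0.75)·(0.75)) / 3 = 8.75/3 = 2.9167
  S[X_1,X_2] = ((-2.25)·(3.5) + (1.75)·(-0.5) + (-0.25)·(-1.5) + (0.75)·(-1.5)) / 3 = -9.5/3 = -3.1667
  S[X_1,X_3] = ((-2.25)·(3.5) + (1.75)·(0.5) + (-0.25)·(-2.5) + (0.75)·(-1.5)) / 3 = -7.5/3 = -2.5
  S[X_2,X_2] = ((3.5)·(3.5) + (-0.5)·(-0.5) + (-1.5)·(-1.5) + (-1.5)·(-1.5)) / 3 = 17/3 = 5.6667
  S[X_2,X_3] = ((3.5)·(3.5) + (-0.5)·(0.5) + (-1.5)·(-2.5) + (-1.5)·(-1.5)) / 3 = 18/3 = 6
  S[X_3,X_3] = ((3.5)·(3.5) + (0.5)·(0.5) + (-2.5)·(-2.5) + (-1.5)·(-1.5)) / 3 = 21/3 = 7

S is symmetric (S[j,i] = S[i,j]). Assembling:

S = [[2.9167, -3.1667, -2.5],
 [-3.1667, 5.6667, 6],
 [-2.5, 6, 7]]


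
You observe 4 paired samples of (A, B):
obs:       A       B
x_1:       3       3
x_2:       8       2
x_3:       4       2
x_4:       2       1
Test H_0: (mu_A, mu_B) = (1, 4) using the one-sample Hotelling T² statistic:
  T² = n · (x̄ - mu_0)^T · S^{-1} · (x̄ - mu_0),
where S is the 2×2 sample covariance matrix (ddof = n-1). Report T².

Step 1 — sample mean vector:
  mean(A) = (3 + 8 + 4 + 2) / 4 = 17/4 = 4.25
  mean(B) = (3 + 2 + 2 + 1) / 4 = 8/4 = 2
  x̄ = (4.25, 2),  deviation x̄ - mu_0 = (4.25, 2) - (1, 4) = (3.25, -2).

Step 2 — sample covariance matrix, S[i,j] = (1/(n-1)) · Σ_k (x_{k,i} - mean_i) · (x_{k,j} - mean_j), divisor n-1 = 3:
  S[A,A] = ((-1.25)·(-1.25) + (3.75)·(3.75) + (-0.25)·(-0.25) + (-2.25)·(-2.25)) / 3 = 20.75/3 = 6.9167
  S[A,B] = ((-1.25)·(1) + (3.75)·(0) + (-0.25)·(0) + (-2.25)·(-1)) / 3 = 1/3 = 0.3333
  S[B,B] = ((1)·(1) + (0)·(0) + (0)·(0) + (-1)·(-1)) / 3 = 2/3 = 0.6667
  S = [[6.9167, 0.3333],
 [0.3333, 0.6667]].

Step 3 — invert S. det(S) = 6.9167·0.6667 - (0.3333)² = 4.5.
  S^{-1} = (1/det) · [[d, -b], [-b, a]] = [[0.1481, -0.0741],
 [-0.0741, 1.537]].

Step 4 — quadratic form (x̄ - mu_0)^T · S^{-1} · (x̄ - mu_0):
  S^{-1} · (x̄ - mu_0) = (0.6296, -3.3148),
  (x̄ - mu_0)^T · [...] = (3.25)·(0.6296) + (-2)·(-3.3148) = 8.6759.

Step 5 — scale by n: T² = 4 · 8.6759 = 34.7037.

T² ≈ 34.7037


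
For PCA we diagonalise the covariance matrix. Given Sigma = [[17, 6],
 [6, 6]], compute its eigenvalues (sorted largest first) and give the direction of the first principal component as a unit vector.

Step 1 — characteristic polynomial of 2×2 Sigma:
  det(Sigma - λI) = λ² - trace · λ + det = 0.
  trace = 17 + 6 = 23, det = 17·6 - (6)² = 66.
Step 2 — discriminant:
  Δ = trace² - 4·det = 529 - 264 = 265.
Step 3 — eigenvalues:
  λ = (trace ± √Δ)/2 = (23 ± 16.2788)/2,
  λ_1 = 19.6394,  λ_2 = 3.3606.

Step 4 — unit eigenvector for λ_1: solve (Sigma - λ_1 I)v = 0. First row:
  (17 - 19.6394)·v_x + (6)·v_y = 0, i.e. (-2.6394)·v_x + (6)·v_y = 0,
  so v ∝ (b, λ_1 - a) = (6, 2.6394) = u.
  ||u|| = √((6)² + (2.6394)²) = √(42.9665) ≈ 6.5549,
  v_1 = u/||u|| ≈ (0.9153, 0.4027) (||v_1|| = 1).

λ_1 = 19.6394,  λ_2 = 3.3606;  v_1 ≈ (0.9153, 0.4027)


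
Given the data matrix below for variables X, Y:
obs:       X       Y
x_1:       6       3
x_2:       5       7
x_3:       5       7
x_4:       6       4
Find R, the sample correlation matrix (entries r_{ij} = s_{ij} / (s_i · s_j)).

Step 1 — column means:
  mean(X) = (6 + 5 + 5 + 6) / 4 = 22/4 = 5.5
  mean(Y) = (3 + 7 + 7 + 4) / 4 = 21/4 = 5.25

Step 2 — sample variances and covariances s[i,j] = (1/(n-1)) · Σ_k (x_{k,i} - mean_i) · (x_{k,j} - mean_j), with n-1 = 3:
  s[X,X] = ((0.5)·(0.5) + (-0.5)·(-0.5) + (-0.5)·(-0.5) + (0.5)·(0.5)) / 3 = 1/3 = 0.3333
  s[X,Y] = ((0.5)·(-2.25) + (-0.5)·(1.75) + (-0.5)·(1.75) + (0.5)·(-1.25)) / 3 = -3.5/3 = -1.1667
  s[Y,Y] = ((-2.25)·(-2.25) + (1.75)·(1.75) + (1.75)·(1.75) + (-1.25)·(-1.25)) / 3 = 12.75/3 = 4.25
  Sample standard deviations s_i = √(s[i,i]):
  s(X) = √(0.3333) = 0.5774
  s(Y) = √(4.25) = 2.0616

Step 3 — r_{ij} = s_{ij} / (s_i · s_j):
  r[X,X] = 1 (diagonal).
  r[X,Y] = -1.1667 / (0.5774 · 2.0616) = -1.1667 / 1.1902 = -0.9802
  r[Y,Y] = 1 (diagonal).

R is symmetric with unit diagonal. Assembling:

R = [[1, -0.9802],
 [-0.9802, 1]]


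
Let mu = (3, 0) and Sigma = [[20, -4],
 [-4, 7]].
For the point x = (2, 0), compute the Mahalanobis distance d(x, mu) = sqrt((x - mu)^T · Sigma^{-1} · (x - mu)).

Step 1 — centre the observation: (x - mu) = (-1, 0).

Step 2 — invert Sigma. det(Sigma) = 20·7 - (-4)² = 124.
  Sigma^{-1} = (1/det) · [[d, -b], [-b, a]] = [[0.0565, 0.0323],
 [0.0323, 0.1613]].

Step 3 — form the quadratic (x - mu)^T · Sigma^{-1} · (x - mu):
  Sigma^{-1} · (x - mu) = (-0.0565, -0.0323).
  (x - mu)^T · [Sigma^{-1} · (x - mu)] = (-1)·(-0.0565) + (0)·(-0.0323) = 0.0565.

Step 4 — take square root: d = √(0.0565) ≈ 0.2376.

d(x, mu) = √(0.0565) ≈ 0.2376


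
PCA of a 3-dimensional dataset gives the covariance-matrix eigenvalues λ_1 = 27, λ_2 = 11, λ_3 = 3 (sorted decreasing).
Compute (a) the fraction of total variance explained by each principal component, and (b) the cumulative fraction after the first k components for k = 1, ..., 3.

Step 1 — total variance = trace(Sigma) = Σ λ_i = 27 + 11 + 3 = 41.

Step 2 — fraction explained by component i = λ_i / Σ λ:
  PC1: 27/41 = 0.6585
  PC2: 11/41 = 0.2683
  PC3: 3/41 = 0.0732

Step 3 — cumulative fraction after k components = (λ_1 + ... + λ_k) / Σ λ:
  k = 1: 27/41 = 0.6585
  k = 2: (27 + 11)/41 = 38/41 = 0.9268
  k = 3: (27 + 11 + 3)/41 = 41/41 = 1

Summary (fraction, with percent):

explained: PC1 0.6585 (65.85%), PC2 0.2683 (26.83%), PC3 0.0732 (7.32%);  cumulative: 0.6585, 0.9268, 1


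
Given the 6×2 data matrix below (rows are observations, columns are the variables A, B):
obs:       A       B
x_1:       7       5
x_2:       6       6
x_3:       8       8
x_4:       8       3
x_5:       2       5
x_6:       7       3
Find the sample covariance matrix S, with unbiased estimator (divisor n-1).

Step 1 — column means:
  mean(A) = (7 + 6 + 8 + 8 + 2 + 7) / 6 = 38/6 = 6.3333
  mean(B) = (5 + 6 + 8 + 3 + 5 + 3) / 6 = 30/6 = 5

Step 2 — sample covariance S[i,j] = (1/(n-1)) · Σ_k (x_{k,i} - mean_i) · (x_{k,j} - mean_j), with n-1 = 5.
  S[A,A] = ((0.6667)·(0.6667) + (-0.3333)·(-0.3333) + (1.6667)·(1.6667) + (1.6667)·(1.6667) + (-4.3333)·(-4.3333) + (0.6667)·(0.6667)) / 5 = 25.3333/5 = 5.0667
  S[A,B] = ((0.6667)·(0) + (-0.3333)·(1) + (1.6667)·(3) + (1.6667)·(-2) + (-4.3333)·(0) + (0.6667)·(-2)) / 5 = 0/5 = 0
  S[B,B] = ((0)·(0) + (1)·(1) + (3)·(3) + (-2)·(-2) + (0)·(0) + (-2)·(-2)) / 5 = 18/5 = 3.6

S is symmetric (S[j,i] = S[i,j]). Assembling:

S = [[5.0667, 0],
 [0, 3.6]]


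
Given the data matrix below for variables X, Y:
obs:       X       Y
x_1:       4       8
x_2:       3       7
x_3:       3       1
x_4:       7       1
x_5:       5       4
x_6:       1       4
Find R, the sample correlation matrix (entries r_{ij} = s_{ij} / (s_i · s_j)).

Step 1 — column means:
  mean(X) = (4 + 3 + 3 + 7 + 5 + 1) / 6 = 23/6 = 3.8333
  mean(Y) = (8 + 7 + 1 + 1 + 4 + 4) / 6 = 25/6 = 4.1667

Step 2 — sample variances and covariances s[i,j] = (1/(n-1)) · Σ_k (x_{k,i} - mean_i) · (x_{k,j} - mean_j), with n-1 = 5:
  s[X,X] = ((0.1667)·(0.1667) + (-0.8333)·(-0.8333) + (-0.8333)·(-0.8333) + (3.1667)·(3.1667) + (1.1667)·(1.1667) + (-2.8333)·(-2.8333)) / 5 = 20.8333/5 = 4.1667
  s[X,Y] = ((0.1667)·(3.8333) + (-0.8333)·(2.8333) + (-0.8333)·(-3.1667) + (3.1667)·(-3.1667) + (1.1667)·(-0.1667) + (-2.8333)·(-0.1667)) / 5 = -8.8333/5 = -1.7667
  s[Y,Y] = ((3.8333)·(3.8333) + (2.8333)·(2.8333) + (-3.1667)·(-3.1667) + (-3.1667)·(-3.1667) + (-0.1667)·(-0.1667) + (-0.1667)·(-0.1667)) / 5 = 42.8333/5 = 8.5667
  Sample standard deviations s_i = √(s[i,i]):
  s(X) = √(4.1667) = 2.0412
  s(Y) = √(8.5667) = 2.9269

Step 3 — r_{ij} = s_{ij} / (s_i · s_j):
  r[X,X] = 1 (diagonal).
  r[X,Y] = -1.7667 / (2.0412 · 2.9269) = -1.7667 / 5.9745 = -0.2957
  r[Y,Y] = 1 (diagonal).

R is symmetric with unit diagonal. Assembling:

R = [[1, -0.2957],
 [-0.2957, 1]]
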